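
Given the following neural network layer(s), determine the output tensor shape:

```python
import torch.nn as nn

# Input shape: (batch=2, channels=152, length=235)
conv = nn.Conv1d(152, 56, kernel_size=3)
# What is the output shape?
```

Input: (2, 152, 235) -> Output: (2, 56, 233)

Answer: (2, 56, 233)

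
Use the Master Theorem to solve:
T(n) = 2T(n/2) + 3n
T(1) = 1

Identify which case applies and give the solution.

a=2, b=2, f(n)=3n. log_2(2) = 1. Since c=1 = 1, Case 2 applies: T(n) = Θ(n^log_b(a) · log n) = O(n log n).

Answer: O(n log n) - Case 2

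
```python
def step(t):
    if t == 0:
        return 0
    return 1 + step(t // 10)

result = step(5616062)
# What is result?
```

Count of digits of 5616062: 7

Answer: 7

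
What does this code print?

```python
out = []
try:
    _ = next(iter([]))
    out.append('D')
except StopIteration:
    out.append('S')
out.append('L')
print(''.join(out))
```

Execution trace: 'S' (except StopIteration) → 'L' (after the try/except). Output: SL

Answer: SL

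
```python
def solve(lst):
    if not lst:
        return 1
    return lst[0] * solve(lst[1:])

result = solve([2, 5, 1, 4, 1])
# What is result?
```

Product over [2, 5, 1, 4, 1] = 2 * 5 * 1 * 4 * 1 = 40

Answer: 40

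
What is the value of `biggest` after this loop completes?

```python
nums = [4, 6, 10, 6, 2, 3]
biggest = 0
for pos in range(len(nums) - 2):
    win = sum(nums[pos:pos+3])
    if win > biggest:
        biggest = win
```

Max sum of 3-element window in [4, 6, 10, 6, 2, 3]
`biggest` takes the values: 0 → 20 → 22

Answer: 22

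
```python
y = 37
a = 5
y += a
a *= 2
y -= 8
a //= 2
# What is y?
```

Trace:
`y = 37` → y = 37
`a = 5` → a = 5
`y += a` → y = 42
`a *= 2` → a = 10
`y -= 8` → y = 34
`a //= 2` → a = 5
So y = 34

Answer: 34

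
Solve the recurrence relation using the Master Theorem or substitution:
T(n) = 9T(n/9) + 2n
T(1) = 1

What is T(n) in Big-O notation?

By Master Theorem: a=9, b=9, f(n)=2n. Since log_9(9) = 1 and f(n) = Θ(n^1), Case 2 applies. T(n) = O(n log n).

Answer: O(n log n)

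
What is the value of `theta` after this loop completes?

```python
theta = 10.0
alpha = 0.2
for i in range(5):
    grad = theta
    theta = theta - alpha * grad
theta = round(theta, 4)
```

Gradient descent: w = 10.0 * (1 - 0.2)^5
`theta` takes the values: 10.0 → 8.0 → 6.4 → 5.12 → 4.096 → 3.2768

Answer: 3.2768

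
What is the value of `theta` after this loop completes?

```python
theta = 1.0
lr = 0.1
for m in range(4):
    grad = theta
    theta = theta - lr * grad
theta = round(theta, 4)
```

Gradient descent: w = 1.0 * (1 - 0.1)^4
`theta` takes the values: 1.0 → 0.9 → 0.81 → 0.729 → 0.6561

Answer: 0.6561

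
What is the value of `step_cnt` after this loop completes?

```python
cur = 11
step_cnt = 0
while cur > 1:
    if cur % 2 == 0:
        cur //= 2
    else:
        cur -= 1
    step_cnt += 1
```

Steps to reduce 11 to 1
`step_cnt` takes the values: 0 → 1 → 2 → 3 → 4 → 5

Answer: 5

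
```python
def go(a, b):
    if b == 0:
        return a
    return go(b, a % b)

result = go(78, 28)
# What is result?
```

go(78, 28) -> go(28, 22) -> go(22, 6) -> go(6, 4) -> go(4, 2) -> go(2, 0) -> 2

Answer: 2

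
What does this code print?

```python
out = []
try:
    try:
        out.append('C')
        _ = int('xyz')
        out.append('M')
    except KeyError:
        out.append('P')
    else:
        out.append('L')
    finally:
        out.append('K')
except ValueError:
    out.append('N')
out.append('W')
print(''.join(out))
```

Execution trace: 'C' (try body) → 'K' (finally) → 'N' (outer except ValueError) → 'W' (after the try/except). Output: CKNW

Answer: CKNW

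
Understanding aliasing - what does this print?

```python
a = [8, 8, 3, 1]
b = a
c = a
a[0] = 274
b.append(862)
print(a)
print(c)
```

Key concept: multiple aliases.
Step by step:
`a = [8, 8, 3, 1]` → a = [8, 8, 3, 1]
`b = a` → b = [8, 8, 3, 1] (same object as a)
`c = a` → c = [8, 8, 3, 1] (same object as a, b)
`a[0] = 274` → a = [274, 8, 3, 1] (same object as b, c); b = [274, 8, 3, 1] (same object as a, c); c = [274, 8, 3, 1] (same object as a, b)
`b.append(862)` → a = [274, 8, 3, 1, 862] (same object as b, c); b = [274, 8, 3, 1, 862] (same object as a, c); c = [274, 8, 3, 1, 862] (same object as a, b)
`print(a)` → prints [274, 8, 3, 1, 862]
`print(c)` → prints [274, 8, 3, 1, 862]

Answer:
[274, 8, 3, 1, 862]
[274, 8, 3, 1, 862]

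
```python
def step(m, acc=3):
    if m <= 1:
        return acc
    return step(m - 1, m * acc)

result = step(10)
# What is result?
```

Accumulator trace (n, acc): (10, 3) -> (9, 30) -> (8, 270) -> (7, 2160) -> (6, 15120) -> (5, 90720) -> (4, 453600) -> (3, 1814400) -> (2, 5443200) -> (1, 10886400) -> return 10886400

Answer: 10886400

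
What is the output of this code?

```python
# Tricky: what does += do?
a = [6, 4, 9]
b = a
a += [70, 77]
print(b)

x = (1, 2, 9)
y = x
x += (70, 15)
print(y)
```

Key concept: += behavior differs for mutable vs immutable.
Step by step:
`a = [6, 4, 9]` → a = [6, 4, 9]
`b = a` → b = [6, 4, 9] (same object as a)
`a += [70, 77]` → a = [6, 4, 9, 70, 77] (same object as b); b = [6, 4, 9, 70, 77] (same object as a)
`print(b)` → prints [6, 4, 9, 70, 77]
`x = (1, 2, 9)` → x = (1, 2, 9)
`y = x` → y = (1, 2, 9)
`x += (70, 15)` → x = (1, 2, 9, 70, 15)
`print(y)` → prints (1, 2, 9)

Answer:
[6, 4, 9, 70, 77]
(1, 2, 9)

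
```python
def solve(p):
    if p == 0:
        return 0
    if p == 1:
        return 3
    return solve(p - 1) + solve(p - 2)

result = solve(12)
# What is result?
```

Build up from base cases: solve(0)=0, solve(1)=3, solve(2)=3, solve(3)=6, solve(4)=9, solve(5)=15, solve(6)=24, ..., solve(12)=432

Answer: 432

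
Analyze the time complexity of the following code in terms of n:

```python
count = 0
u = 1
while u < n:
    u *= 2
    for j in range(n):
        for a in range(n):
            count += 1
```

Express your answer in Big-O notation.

Each loop level contributes: log n × n × n. Multiplying the contributions gives O(n^2 log n).

Answer: O(n^2 log n)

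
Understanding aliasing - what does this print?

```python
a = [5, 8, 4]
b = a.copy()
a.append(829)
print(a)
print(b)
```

Key concept: list.copy() creates independent copy.
Step by step:
`a = [5, 8, 4]` → a = [5, 8, 4]
`b = a.copy()` → b = [5, 8, 4]
`a.append(829)` → a = [5, 8, 4, 829]
`print(a)` → prints [5, 8, 4, 829]
`print(b)` → prints [5, 8, 4]

Answer:
[5, 8, 4, 829]
[5, 8, 4]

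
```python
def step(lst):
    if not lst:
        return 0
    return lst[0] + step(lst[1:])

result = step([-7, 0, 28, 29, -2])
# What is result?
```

(-7) + 0 + 28 + 29 + (-2) + 0 = 48

Answer: 48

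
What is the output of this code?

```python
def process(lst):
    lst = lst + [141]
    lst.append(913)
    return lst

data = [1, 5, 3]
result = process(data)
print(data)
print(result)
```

Key concept: rebinding parameter vs mutation.
Step by step:
`data = [1, 5, 3]` → data = [1, 5, 3]
`result = process(data)` → result = [1, 5, 3, 141, 913]
`print(data)` → prints [1, 5, 3]
`print(result)` → prints [1, 5, 3, 141, 913]

Answer:
[1, 5, 3]
[1, 5, 3, 141, 913]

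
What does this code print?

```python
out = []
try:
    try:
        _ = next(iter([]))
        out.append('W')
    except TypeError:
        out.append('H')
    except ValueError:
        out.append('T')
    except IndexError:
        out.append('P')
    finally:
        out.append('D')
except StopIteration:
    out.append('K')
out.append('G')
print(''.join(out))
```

Execution trace: 'D' (finally) → 'K' (outer except StopIteration) → 'G' (after the try/except). Output: DKG

Answer: DKG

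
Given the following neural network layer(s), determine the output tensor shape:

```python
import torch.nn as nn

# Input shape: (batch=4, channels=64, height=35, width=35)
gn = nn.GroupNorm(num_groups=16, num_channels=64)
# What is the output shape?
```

Input: (4, 64, 35, 35) -> Output: (4, 64, 35, 35)

Answer: (4, 64, 35, 35)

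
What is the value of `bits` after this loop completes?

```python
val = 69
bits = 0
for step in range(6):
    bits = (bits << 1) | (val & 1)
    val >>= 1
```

Reverse lowest 6 bits of 69
`bits` takes the values: 0 → 1 → 2 → 5 → 10 → 20 → 40

Answer: 40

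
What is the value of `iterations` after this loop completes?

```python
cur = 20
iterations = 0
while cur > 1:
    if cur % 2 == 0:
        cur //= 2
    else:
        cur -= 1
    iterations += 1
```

Steps to reduce 20 to 1
`iterations` takes the values: 0 → 1 → 2 → 3 → 4 → 5

Answer: 5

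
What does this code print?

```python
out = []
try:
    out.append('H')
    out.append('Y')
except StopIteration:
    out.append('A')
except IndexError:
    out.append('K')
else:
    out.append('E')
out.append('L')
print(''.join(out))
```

Execution trace: 'H' (try body) → 'Y' (try body, no exception) → 'E' (else) → 'L' (after the try/except). Output: HYEL

Answer: HYEL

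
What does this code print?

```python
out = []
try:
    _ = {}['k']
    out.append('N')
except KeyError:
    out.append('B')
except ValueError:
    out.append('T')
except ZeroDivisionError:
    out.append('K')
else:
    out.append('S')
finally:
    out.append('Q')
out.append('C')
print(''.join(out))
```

Execution trace: 'B' (except KeyError) → 'Q' (finally) → 'C' (after the try/except). Output: BQC

Answer: BQC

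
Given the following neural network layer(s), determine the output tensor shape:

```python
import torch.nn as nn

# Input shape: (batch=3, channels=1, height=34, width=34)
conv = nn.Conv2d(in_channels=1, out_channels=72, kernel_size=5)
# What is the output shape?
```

Input: (3, 1, 34, 34) -> Output: (3, 72, 30, 30)

Answer: (3, 72, 30, 30)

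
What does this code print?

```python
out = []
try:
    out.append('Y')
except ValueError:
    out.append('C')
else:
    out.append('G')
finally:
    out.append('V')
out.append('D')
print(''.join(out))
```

Execution trace: 'Y' (try body, no exception) → 'G' (else) → 'V' (finally) → 'D' (after the try/except). Output: YGVD

Answer: YGVD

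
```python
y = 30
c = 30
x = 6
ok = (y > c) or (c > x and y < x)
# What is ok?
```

Trace:
`y = 30` → y = 30
`c = 30` → c = 30
`x = 6` → x = 6
`ok = (y > c) or (c > x and y < x)` → ok = False
So ok = False

Answer: False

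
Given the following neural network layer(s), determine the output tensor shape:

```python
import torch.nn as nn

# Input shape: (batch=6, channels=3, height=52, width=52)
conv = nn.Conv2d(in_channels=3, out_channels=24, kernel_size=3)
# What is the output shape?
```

Input: (6, 3, 52, 52) -> Output: (6, 24, 50, 50)

Answer: (6, 24, 50, 50)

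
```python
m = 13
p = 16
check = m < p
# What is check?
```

Trace:
`m = 13` → m = 13
`p = 16` → p = 16
`check = m < p` → check = True
So check = True

Answer: True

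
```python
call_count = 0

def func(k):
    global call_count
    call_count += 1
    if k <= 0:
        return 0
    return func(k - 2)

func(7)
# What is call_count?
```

Linear recursion stepping by 2: 5 calls from k=7 down to ≤0.

Answer: 5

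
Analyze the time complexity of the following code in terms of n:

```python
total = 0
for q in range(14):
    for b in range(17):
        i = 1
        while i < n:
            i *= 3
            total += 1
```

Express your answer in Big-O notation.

Each loop level contributes: 1 × 1 × log n. Multiplying the contributions gives O(log n).

Answer: O(log n)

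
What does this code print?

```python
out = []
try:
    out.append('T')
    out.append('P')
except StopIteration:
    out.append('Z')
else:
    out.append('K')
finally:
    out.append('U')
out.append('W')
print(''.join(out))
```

Execution trace: 'T' (try body) → 'P' (try body, no exception) → 'K' (else) → 'U' (finally) → 'W' (after the try/except). Output: TPKUW

Answer: TPKUW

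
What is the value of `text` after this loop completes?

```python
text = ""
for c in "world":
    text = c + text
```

Reverse 'world'
`text` takes the values: "" → "w" → "ow" → "row" → "lrow" → "dlrow"

Answer: "dlrow"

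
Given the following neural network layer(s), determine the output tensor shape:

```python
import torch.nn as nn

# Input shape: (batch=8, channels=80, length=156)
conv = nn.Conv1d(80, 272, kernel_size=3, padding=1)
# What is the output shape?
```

Input: (8, 80, 156) -> Output: (8, 272, 156)

Answer: (8, 272, 156)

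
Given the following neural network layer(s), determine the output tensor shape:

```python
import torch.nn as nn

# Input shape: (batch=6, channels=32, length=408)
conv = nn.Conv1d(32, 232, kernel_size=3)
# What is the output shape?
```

Input: (6, 32, 408) -> Output: (6, 232, 406)

Answer: (6, 232, 406)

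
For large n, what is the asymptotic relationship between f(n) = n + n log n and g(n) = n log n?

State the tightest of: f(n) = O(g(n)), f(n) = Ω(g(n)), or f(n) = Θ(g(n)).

n + n log n vs n log n: f(n) = Θ(g(n)) — they are asymptotically equivalent (the n term is dominated).

Answer: f(n) = Θ(g(n)) — they are asymptotically equivalent (the n term is dominated).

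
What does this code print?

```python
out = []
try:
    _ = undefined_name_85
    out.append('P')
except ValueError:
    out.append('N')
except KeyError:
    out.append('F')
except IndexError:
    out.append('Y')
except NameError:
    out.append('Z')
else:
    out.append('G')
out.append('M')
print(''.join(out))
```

Execution trace: 'Z' (except NameError) → 'M' (after the try/except). Output: ZM

Answer: ZM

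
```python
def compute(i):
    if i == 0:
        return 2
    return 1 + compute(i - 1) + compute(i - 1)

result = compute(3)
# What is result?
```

compute(i) = 1 + 2·compute(i-1), compute(0)=2. Closed form: (2+1)·2^3 - 1 = 23.

Answer: 23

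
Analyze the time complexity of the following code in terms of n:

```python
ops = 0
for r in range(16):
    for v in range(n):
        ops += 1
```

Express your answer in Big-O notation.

Each loop level contributes: 1 × n. Multiplying the contributions gives O(n).

Answer: O(n)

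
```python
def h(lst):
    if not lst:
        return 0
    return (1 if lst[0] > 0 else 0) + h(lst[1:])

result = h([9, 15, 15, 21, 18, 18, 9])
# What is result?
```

Count of positive elements in [9, 15, 15, 21, 18, 18, 9] = 7

Answer: 7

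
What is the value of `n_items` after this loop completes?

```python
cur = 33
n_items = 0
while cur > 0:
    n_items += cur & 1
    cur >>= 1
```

Count set bits in 33 (binary: 0b100001)
`n_items` takes the values: 0 → 1 → 2

Answer: 2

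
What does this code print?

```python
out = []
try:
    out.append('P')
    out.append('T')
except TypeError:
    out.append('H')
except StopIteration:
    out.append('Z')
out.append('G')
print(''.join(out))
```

Execution trace: 'P' (try body) → 'T' (try body, no exception) → 'G' (after the try/except). Output: PTG

Answer: PTG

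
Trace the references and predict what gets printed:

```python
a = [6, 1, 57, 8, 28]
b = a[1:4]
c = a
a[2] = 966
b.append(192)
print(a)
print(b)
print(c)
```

Key concept: slice vs alias.
Step by step:
`a = [6, 1, 57, 8, 28]` → a = [6, 1, 57, 8, 28]
`b = a[1:4]` → b = [1, 57, 8]
`c = a` → c = [6, 1, 57, 8, 28] (same object as a)
`a[2] = 966` → a = [6, 1, 966, 8, 28] (same object as c); c = [6, 1, 966, 8, 28] (same object as a)
`b.append(192)` → b = [1, 57, 8, 192]
`print(a)` → prints [6, 1, 966, 8, 28]
`print(b)` → prints [1, 57, 8, 192]
`print(c)` → prints [6, 1, 966, 8, 28]

Answer:
[6, 1, 966, 8, 28]
[1, 57, 8, 192]
[6, 1, 966, 8, 28]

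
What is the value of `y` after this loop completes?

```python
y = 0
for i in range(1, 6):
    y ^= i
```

XOR of 1 to 5
`y` takes the values: 0 → 1 → 3 → 0 → 4 → 1

Answer: 1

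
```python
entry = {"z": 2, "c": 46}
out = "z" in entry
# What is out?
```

Trace:
`entry = {"z": 2, "c": 46}` → entry = {'z': 2, 'c': 46}
`out = "z" in entry` → out = True
So out = True

Answer: True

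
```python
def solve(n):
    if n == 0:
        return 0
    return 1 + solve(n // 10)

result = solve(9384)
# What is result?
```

Count of digits of 9384: 4

Answer: 4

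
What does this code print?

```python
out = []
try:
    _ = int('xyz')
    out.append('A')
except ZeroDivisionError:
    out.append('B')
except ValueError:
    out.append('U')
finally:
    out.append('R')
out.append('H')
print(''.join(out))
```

Execution trace: 'U' (except ValueError) → 'R' (finally) → 'H' (after the try/except). Output: URH

Answer: URH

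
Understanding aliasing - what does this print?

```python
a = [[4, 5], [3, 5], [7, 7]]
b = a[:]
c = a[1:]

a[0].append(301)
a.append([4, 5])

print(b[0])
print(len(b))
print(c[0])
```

Key concept: slice with nested mutation.
Step by step:
`a = [[4, 5], [3, 5], [7, 7]]` → a = [[4, 5], [3, 5], [7, 7]]
`b = a[:]` → b = [[4, 5], [3, 5], [7, 7]]
`c = a[1:]` → c = [[3, 5], [7, 7]]
`a[0].append(301)` → a = [[4, 5, 301], [3, 5], [7, 7]]; b = [[4, 5, 301], [3, 5], [7, 7]]
`a.append([4, 5])` → a = [[4, 5, 301], [3, 5], [7, 7], [4, 5]]
`print(b[0])` → prints [4, 5, 301]
`print(len(b))` → prints 3
`print(c[0])` → prints [3, 5]

Answer:
[4, 5, 301]
3
[3, 5]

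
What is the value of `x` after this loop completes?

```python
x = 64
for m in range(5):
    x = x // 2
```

Halve 5 times: 64 // 2^5 = 2
`x` takes the values: 64 → 32 → 16 → 8 → 4 → 2

Answer: 2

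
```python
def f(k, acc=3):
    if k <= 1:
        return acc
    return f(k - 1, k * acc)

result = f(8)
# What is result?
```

Accumulator trace (n, acc): (8, 3) -> (7, 24) -> (6, 168) -> (5, 1008) -> (4, 5040) -> (3, 20160) -> (2, 60480) -> (1, 120960) -> return 120960

Answer: 120960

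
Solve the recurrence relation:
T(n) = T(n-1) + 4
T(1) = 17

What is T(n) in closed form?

Unrolling: T(n) = T(1) + 4·(n-1) = 17 + 4(n-1) = 4n + 13.

Answer: T(n) = 4n + 13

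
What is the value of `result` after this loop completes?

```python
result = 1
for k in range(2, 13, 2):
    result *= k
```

Product of even numbers 2 to 12
`result` takes the values: 1 → 2 → 8 → 48 → 384 → 3840 → 46080

Answer: 46080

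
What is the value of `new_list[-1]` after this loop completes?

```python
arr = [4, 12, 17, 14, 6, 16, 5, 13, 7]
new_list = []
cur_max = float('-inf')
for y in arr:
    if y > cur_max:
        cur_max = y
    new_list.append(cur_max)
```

Running max ends at 17
`new_list` takes the values: [] → [4] → [4, 12] → [4, 12, 17] → [4, 12, 17, 17] → [4, 12, 17, 17, 17] → [4, 12, 17, 17, 17, 17] → [4, 12, 17, 17, 17, 17, 17] → [4, 12, 17, 17, 17, 17, 17, 17] → [4, 12, 17, 17, 17, 17, 17, 17, 17]
So `new_list[-1]` = 17

Answer: 17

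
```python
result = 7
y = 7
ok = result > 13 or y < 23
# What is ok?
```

Trace:
`result = 7` → result = 7
`y = 7` → y = 7
`ok = result > 13 or y < 23` → ok = True
So ok = True

Answer: True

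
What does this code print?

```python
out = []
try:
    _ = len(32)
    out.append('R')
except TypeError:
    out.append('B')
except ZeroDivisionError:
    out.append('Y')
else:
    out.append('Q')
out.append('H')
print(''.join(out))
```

Execution trace: 'B' (except TypeError) → 'H' (after the try/except). Output: BH

Answer: BH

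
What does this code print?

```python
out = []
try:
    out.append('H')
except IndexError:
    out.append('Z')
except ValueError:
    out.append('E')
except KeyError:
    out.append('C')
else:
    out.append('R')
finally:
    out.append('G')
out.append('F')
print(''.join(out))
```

Execution trace: 'H' (try body, no exception) → 'R' (else) → 'G' (finally) → 'F' (after the try/except). Output: HRGF

Answer: HRGF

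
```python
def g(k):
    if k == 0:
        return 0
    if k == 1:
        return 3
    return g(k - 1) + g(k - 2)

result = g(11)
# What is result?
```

Build up from base cases: g(0)=0, g(1)=3, g(2)=3, g(3)=6, g(4)=9, g(5)=15, g(6)=24, ..., g(11)=267

Answer: 267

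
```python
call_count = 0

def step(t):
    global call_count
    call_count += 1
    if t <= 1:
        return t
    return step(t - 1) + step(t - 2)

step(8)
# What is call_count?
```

Calls(t) = 1 + Calls(t-1) + Calls(t-2); Calls(0)=Calls(1)=1. For t=8 this gives 67.

Answer: 67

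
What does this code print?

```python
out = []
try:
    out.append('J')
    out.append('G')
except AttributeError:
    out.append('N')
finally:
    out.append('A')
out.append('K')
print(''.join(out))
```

Execution trace: 'J' (try body) → 'G' (try body, no exception) → 'A' (finally) → 'K' (after the try/except). Output: JGAK

Answer: JGAK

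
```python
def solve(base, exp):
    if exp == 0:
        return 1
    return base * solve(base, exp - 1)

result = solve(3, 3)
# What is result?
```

solve(3, 3) = 3 * 3 * 3 = 27

Answer: 27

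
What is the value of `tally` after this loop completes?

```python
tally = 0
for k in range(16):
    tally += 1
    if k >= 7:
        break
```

Loop breaks when k reaches 7, tally is 8
`tally` takes the values: 0 → 1 → 2 → 3 → 4 → 5 → 6 → 7 → 8

Answer: 8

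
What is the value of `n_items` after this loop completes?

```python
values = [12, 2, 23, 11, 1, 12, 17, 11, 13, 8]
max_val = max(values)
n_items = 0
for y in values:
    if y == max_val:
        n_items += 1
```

Count of max value 23 in [12, 2, 23, 11, 1, 12, 17, 11, 13, 8]
`n_items` takes the values: 0 → 1

Answer: 1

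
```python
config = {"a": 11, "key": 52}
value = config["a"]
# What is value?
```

Trace:
`config = {"a": 11, "key": 52}` → config = {'a': 11, 'key': 52}
`value = config["a"]` → value = 11
So value = 11

Answer: 11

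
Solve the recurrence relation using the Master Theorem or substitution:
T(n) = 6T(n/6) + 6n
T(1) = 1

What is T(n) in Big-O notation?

By Master Theorem: a=6, b=6, f(n)=6n. Since log_6(6) = 1 and f(n) = Θ(n^1), Case 2 applies. T(n) = O(n log n).

Answer: O(n log n)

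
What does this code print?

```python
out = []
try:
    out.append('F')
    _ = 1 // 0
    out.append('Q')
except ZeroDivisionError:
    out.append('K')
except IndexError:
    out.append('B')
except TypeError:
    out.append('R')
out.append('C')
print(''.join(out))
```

Execution trace: 'F' (try body) → 'K' (except ZeroDivisionError) → 'C' (after the try/except). Output: FKC

Answer: FKC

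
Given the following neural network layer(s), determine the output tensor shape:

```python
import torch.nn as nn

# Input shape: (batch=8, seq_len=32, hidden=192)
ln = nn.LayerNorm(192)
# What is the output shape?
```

Input: (8, 32, 192) -> Output: (8, 32, 192)

Answer: (8, 32, 192)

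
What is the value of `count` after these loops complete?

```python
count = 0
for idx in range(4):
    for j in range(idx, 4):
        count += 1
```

Upper triangle: 4 + 3 + ... + 1
`count` takes the values: 0 → 1 → 2 → 3 → 4 → 5 → 6 → 7 → 8 → 9 → 10

Answer: 10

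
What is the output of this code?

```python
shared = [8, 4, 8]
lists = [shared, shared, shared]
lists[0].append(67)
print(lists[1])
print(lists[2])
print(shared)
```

Key concept: list of same reference.
Step by step:
`shared = [8, 4, 8]` → shared = [8, 4, 8]
`lists = [shared, shared, shared]` → lists = [[8, 4, 8], [8, 4, 8], [8, 4, 8]]
`lists[0].append(67)` → shared = [8, 4, 8, 67]; lists = [[8, 4, 8, 67], [8, 4, 8, 67], [8, 4, 8, 67]]
`print(lists[1])` → prints [8, 4, 8, 67]
`print(lists[2])` → prints [8, 4, 8, 67]
`print(shared)` → prints [8, 4, 8, 67]

Answer:
[8, 4, 8, 67]
[8, 4, 8, 67]
[8, 4, 8, 67]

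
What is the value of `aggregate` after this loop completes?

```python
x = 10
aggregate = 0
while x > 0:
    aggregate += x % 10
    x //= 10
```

Sum digits of 10
`aggregate` takes the values: 0 → 1

Answer: 1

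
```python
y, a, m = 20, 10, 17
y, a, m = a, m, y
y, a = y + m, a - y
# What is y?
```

Trace:
`y, a, m = 20, 10, 17` → y = 20; a = 10; m = 17
`y, a, m = a, m, y` → y = 10; a = 17; m = 20
`y, a = y + m, a - y` → y = 30; a = 7
So y = 30

Answer: 30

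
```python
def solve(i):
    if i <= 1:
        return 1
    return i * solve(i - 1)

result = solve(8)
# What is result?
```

solve(8) = 8 * 7 * 6 * 5 * 4 * 3 * 2 * 1 = 40320

Answer: 40320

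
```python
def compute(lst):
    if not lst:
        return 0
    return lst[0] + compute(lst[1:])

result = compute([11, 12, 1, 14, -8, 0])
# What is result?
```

11 + 12 + 1 + 14 + (-8) + 0 + 0 = 30

Answer: 30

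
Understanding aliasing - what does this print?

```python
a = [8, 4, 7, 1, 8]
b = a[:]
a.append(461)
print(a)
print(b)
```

Key concept: slice [:] creates copy.
Step by step:
`a = [8, 4, 7, 1, 8]` → a = [8, 4, 7, 1, 8]
`b = a[:]` → b = [8, 4, 7, 1, 8]
`a.append(461)` → a = [8, 4, 7, 1, 8, 461]
`print(a)` → prints [8, 4, 7, 1, 8, 461]
`print(b)` → prints [8, 4, 7, 1, 8]

Answer:
[8, 4, 7, 1, 8, 461]
[8, 4, 7, 1, 8]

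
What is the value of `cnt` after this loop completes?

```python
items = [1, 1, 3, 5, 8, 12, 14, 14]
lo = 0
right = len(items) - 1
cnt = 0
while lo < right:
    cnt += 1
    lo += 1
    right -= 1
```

Iterations until pointers meet (list length 8)
`cnt` takes the values: 0 → 1 → 2 → 3 → 4

Answer: 4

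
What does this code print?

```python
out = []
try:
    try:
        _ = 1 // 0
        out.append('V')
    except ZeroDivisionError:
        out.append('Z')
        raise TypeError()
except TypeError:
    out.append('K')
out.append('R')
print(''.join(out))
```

Execution trace: 'Z' (except ZeroDivisionError) → 'K' (outer except TypeError) → 'R' (after the try/except). Output: ZKR

Answer: ZKR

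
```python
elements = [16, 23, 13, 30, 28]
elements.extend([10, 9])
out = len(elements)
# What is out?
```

Trace:
`elements = [16, 23, 13, 30, 28]` → elements = [16, 23, 13, 30, 28]
`elements.extend([10, 9])` → elements = [16, 23, 13, 30, 28, 10, 9]
`out = len(elements)` → out = 7
So out = 7

Answer: 7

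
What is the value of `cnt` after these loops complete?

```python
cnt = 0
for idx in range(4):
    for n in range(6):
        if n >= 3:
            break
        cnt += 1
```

Inner breaks at 3, outer runs 4 times
`cnt` takes the values: 0 → 1 → 2 → 3 → 4 → 5 → 6 → 7 → 8 → 9 → 10 → 11 → 12

Answer: 12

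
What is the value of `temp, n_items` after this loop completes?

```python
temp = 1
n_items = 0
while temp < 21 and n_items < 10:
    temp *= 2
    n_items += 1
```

Double until >= 21 or 10 iterations
`temp, n_items` takes the values: (1, 0) → (2, 0) → (2, 1) → (4, 1) → (4, 2) → (8, 2) → (8, 3) → (16, 3) → (16, 4) → (32, 4) → (32, 5)

Answer: 32, 5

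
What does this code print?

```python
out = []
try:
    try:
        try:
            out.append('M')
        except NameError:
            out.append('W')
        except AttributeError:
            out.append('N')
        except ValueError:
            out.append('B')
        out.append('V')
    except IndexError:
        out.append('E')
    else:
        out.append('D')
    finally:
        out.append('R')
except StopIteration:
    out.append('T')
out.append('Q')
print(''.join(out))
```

Execution trace: 'M' (inner try body, no exception) → 'V' (try body, no exception) → 'D' (else) → 'R' (finally) → 'Q' (after the try/except). Output: MVDRQ

Answer: MVDRQ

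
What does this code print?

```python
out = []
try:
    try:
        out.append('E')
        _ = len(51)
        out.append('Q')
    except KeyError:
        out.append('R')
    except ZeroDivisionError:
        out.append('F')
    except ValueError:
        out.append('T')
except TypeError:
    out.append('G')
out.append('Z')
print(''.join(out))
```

Execution trace: 'E' (try body) → 'G' (outer except TypeError) → 'Z' (after the try/except). Output: EGZ

Answer: EGZ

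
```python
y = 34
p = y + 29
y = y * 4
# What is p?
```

Trace:
`y = 34` → y = 34
`p = y + 29` → p = 63
`y = y * 4` → y = 136
So p = 63

Answer: 63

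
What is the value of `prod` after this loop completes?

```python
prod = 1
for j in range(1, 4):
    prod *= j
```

3! = 6
`prod` takes the values: 1 → 2 → 6

Answer: 6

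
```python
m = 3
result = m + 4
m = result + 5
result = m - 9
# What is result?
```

Trace:
`m = 3` → m = 3
`result = m + 4` → result = 7
`m = result + 5` → m = 12
`result = m - 9` → result = 3
So result = 3

Answer: 3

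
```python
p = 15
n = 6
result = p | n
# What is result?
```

Trace:
`p = 15` → p = 15
`n = 6` → n = 6
`result = p | n` → result = 15
So result = 15

Answer: 15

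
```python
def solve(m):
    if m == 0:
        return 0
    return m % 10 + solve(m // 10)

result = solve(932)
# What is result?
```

Sum of digits of 932: 2 + 3 + 9 = 14

Answer: 14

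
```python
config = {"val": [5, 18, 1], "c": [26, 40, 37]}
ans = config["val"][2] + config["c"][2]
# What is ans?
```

Trace:
`config = {"val": [5, 18, 1], "c": [26, 40, 37]}` → config = {'val': [5, 18, 1], 'c': [26, 40, 37]}
`ans = config["val"][2] + config["c"][2]` → ans = 38
So ans = 38

Answer: 38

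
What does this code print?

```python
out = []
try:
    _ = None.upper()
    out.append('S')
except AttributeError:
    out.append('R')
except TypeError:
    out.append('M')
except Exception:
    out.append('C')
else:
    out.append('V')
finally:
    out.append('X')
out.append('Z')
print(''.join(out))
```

Execution trace: 'R' (except AttributeError) → 'X' (finally) → 'Z' (after the try/except). Output: RXZ

Answer: RXZ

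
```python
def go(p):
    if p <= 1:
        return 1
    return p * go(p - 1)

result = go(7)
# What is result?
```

go(7) = 7 * 6 * 5 * 4 * 3 * 2 * 1 = 5040

Answer: 5040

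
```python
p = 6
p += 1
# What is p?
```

Trace:
`p = 6` → p = 6
`p += 1` → p = 7
So p = 7

Answer: 7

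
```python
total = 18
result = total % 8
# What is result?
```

Trace:
`total = 18` → total = 18
`result = total % 8` → result = 2
So result = 2

Answer: 2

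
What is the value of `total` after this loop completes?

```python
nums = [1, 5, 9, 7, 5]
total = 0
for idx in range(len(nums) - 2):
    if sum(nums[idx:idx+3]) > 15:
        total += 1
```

Count windows with sum > 15
`total` takes the values: 0 → 1 → 2

Answer: 2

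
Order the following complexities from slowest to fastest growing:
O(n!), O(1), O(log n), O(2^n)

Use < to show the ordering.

Ordered by growth rate: O(1) < O(log n) < O(2^n) < O(n!)

Answer: O(1) < O(log n) < O(2^n) < O(n!)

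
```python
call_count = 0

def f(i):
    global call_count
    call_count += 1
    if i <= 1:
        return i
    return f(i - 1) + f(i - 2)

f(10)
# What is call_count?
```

Calls(i) = 1 + Calls(i-1) + Calls(i-2); Calls(0)=Calls(1)=1. For i=10 this gives 177.

Answer: 177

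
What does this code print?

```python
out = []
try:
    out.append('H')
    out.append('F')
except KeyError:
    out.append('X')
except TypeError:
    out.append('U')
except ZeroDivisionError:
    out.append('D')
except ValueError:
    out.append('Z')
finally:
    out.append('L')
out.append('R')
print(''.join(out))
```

Execution trace: 'H' (try body) → 'F' (try body, no exception) → 'L' (finally) → 'R' (after the try/except). Output: HFLR

Answer: HFLR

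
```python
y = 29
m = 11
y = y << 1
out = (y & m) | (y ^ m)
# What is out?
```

Trace:
`y = 29` → y = 29
`m = 11` → m = 11
`y = y << 1` → y = 58
`out = (y & m) | (y ^ m)` → out = 59
So out = 59

Answer: 59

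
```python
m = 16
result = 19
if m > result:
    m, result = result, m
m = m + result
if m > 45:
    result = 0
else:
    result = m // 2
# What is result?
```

Trace:
`m = 16` → m = 16
`result = 19` → result = 19
`if m > result: ...` → m > result is False → no variable changes
`m = m + result` → m = 35
`if m > 45: ...` → m > 45 is False, take else branch → result = 17
So result = 17

Answer: 17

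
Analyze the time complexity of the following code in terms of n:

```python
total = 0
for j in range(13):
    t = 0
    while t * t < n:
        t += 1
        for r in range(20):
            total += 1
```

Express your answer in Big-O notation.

Each loop level contributes: 1 × √n × 1. Multiplying the contributions gives O(√n).

Answer: O(√n)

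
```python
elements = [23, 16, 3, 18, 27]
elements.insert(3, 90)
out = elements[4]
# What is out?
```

Trace:
`elements = [23, 16, 3, 18, 27]` → elements = [23, 16, 3, 18, 27]
`elements.insert(3, 90)` → elements = [23, 16, 3, 90, 18, 27]
`out = elements[4]` → out = 18
So out = 18

Answer: 18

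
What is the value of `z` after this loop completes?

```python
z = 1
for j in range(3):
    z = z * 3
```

Multiply by 3, 3 times: 1 * 3^3 = 27
`z` takes the values: 1 → 3 → 9 → 27

Answer: 27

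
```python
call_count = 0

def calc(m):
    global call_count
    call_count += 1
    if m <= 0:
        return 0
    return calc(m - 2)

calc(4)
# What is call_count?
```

Linear recursion stepping by 2: 3 calls from m=4 down to ≤0.

Answer: 3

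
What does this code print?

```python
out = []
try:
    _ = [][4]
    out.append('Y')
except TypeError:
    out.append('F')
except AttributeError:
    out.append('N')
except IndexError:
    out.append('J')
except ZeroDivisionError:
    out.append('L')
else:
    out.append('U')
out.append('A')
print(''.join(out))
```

Execution trace: 'J' (except IndexError) → 'A' (after the try/except). Output: JA

Answer: JA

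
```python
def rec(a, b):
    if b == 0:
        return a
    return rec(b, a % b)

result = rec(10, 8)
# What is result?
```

rec(10, 8) -> rec(8, 2) -> rec(2, 0) -> 2

Answer: 2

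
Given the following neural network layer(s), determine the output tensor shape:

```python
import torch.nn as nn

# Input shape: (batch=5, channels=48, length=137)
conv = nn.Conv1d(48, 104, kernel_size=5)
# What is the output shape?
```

Input: (5, 48, 137) -> Output: (5, 104, 133)

Answer: (5, 104, 133)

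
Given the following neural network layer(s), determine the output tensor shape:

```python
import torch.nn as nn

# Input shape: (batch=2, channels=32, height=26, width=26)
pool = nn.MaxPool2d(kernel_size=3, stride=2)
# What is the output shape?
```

Input: (2, 32, 26, 26) -> Output: (2, 32, 12, 12)

Answer: (2, 32, 12, 12)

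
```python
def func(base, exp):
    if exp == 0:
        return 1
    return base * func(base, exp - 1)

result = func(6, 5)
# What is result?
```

func(6, 5) = 6 * 6 * 6 * 6 * 6 = 7776

Answer: 7776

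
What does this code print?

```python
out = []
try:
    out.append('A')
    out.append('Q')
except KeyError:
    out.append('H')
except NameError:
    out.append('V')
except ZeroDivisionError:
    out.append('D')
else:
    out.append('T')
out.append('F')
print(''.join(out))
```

Execution trace: 'A' (try body) → 'Q' (try body, no exception) → 'T' (else) → 'F' (after the try/except). Output: AQTF

Answer: AQTF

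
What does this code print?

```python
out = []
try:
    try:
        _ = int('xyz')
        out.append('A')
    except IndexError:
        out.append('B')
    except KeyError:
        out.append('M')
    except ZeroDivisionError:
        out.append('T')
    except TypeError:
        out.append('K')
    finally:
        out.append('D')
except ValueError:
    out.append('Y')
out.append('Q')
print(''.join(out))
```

Execution trace: 'D' (finally) → 'Y' (outer except ValueError) → 'Q' (after the try/except). Output: DYQ

Answer: DYQ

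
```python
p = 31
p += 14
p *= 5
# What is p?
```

Trace:
`p = 31` → p = 31
`p += 14` → p = 45
`p *= 5` → p = 225
So p = 225

Answer: 225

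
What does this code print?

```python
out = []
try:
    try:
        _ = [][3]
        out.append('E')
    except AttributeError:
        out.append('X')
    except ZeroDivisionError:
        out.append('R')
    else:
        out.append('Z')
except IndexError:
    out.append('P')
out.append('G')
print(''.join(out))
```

Execution trace: 'P' (outer except IndexError) → 'G' (after the try/except). Output: PG

Answer: PG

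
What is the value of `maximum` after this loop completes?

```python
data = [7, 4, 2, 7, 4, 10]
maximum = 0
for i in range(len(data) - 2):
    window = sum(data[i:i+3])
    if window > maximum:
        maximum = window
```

Max sum of 3-element window in [7, 4, 2, 7, 4, 10]
`maximum` takes the values: 0 → 13 → 21

Answer: 21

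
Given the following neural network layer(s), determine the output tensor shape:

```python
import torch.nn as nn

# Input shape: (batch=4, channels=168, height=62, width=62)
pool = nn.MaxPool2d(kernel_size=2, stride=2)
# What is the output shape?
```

Input: (4, 168, 62, 62) -> Output: (4, 168, 31, 31)

Answer: (4, 168, 31, 31)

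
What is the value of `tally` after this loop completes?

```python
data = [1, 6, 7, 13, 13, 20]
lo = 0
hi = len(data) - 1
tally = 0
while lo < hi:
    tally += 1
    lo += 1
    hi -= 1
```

Iterations until pointers meet (list length 6)
`tally` takes the values: 0 → 1 → 2 → 3

Answer: 3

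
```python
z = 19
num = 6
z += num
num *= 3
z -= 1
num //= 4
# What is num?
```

Trace:
`z = 19` → z = 19
`num = 6` → num = 6
`z += num` → z = 25
`num *= 3` → num = 18
`z -= 1` → z = 24
`num //= 4` → num = 4
So num = 4

Answer: 4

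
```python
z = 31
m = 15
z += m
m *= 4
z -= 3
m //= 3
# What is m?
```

Trace:
`z = 31` → z = 31
`m = 15` → m = 15
`z += m` → z = 46
`m *= 4` → m = 60
`z -= 3` → z = 43
`m //= 3` → m = 20
So m = 20

Answer: 20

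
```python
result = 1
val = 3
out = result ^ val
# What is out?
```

Trace:
`result = 1` → result = 1
`val = 3` → val = 3
`out = result ^ val` → out = 2
So out = 2

Answer: 2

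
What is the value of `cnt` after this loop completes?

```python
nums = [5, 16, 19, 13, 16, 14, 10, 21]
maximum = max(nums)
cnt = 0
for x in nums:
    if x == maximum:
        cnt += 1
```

Count of max value 21 in [5, 16, 19, 13, 16, 14, 10, 21]
`cnt` takes the values: 0 → 1

Answer: 1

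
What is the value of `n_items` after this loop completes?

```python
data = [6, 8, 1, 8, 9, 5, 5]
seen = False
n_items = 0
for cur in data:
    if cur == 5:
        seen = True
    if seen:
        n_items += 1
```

Count elements after first 5 in [6, 8, 1, 8, 9, 5, 5]
`n_items` takes the values: 0 → 1 → 2

Answer: 2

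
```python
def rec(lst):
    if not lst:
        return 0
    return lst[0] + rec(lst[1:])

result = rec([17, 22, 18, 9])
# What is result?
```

17 + 22 + 18 + 9 + 0 = 66

Answer: 66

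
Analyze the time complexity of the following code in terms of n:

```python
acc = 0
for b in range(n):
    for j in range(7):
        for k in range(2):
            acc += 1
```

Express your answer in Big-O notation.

Each loop level contributes: n × 1 × 1. Multiplying the contributions gives O(n).

Answer: O(n)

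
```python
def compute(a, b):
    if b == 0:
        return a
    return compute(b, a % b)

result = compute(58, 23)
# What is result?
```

compute(58, 23) -> compute(23, 12) -> compute(12, 11) -> compute(11, 1) -> compute(1, 0) -> 1

Answer: 1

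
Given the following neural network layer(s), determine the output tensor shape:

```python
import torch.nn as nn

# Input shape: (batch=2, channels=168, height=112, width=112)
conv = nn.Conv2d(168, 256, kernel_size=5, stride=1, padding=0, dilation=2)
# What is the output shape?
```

Input: (2, 168, 112, 112) -> Output: (2, 256, 104, 104)

Answer: (2, 256, 104, 104)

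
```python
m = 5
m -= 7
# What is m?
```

Trace:
`m = 5` → m = 5
`m -= 7` → m = -2
So m = -2

Answer: -2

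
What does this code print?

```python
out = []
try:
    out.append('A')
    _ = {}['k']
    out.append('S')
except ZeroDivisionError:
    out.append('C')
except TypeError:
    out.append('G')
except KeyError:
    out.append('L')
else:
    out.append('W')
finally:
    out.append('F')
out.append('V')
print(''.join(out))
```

Execution trace: 'A' (try body) → 'L' (except KeyError) → 'F' (finally) → 'V' (after the try/except). Output: ALFV

Answer: ALFV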